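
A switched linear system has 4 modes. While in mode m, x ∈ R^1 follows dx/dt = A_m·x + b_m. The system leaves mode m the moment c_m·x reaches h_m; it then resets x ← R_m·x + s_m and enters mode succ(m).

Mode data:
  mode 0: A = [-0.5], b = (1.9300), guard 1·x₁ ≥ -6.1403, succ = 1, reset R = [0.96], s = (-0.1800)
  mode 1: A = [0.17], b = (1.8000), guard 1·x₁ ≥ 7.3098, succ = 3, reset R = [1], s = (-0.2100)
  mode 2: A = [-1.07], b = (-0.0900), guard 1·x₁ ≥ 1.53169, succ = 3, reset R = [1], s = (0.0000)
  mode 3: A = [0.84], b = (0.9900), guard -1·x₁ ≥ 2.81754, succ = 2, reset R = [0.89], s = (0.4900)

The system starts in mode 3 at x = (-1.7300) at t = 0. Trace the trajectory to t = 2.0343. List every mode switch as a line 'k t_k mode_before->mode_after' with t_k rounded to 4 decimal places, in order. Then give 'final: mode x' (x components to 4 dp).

Mode 3: guard c·x = 2.8175 hit at Δt = 1.2968 (t = 1.2968), x⁻ = (-2.8175) → reset → x⁺ = (-2.0176), jump to mode 2
Mode 2: flow for 0.7375 to horizon, guard not reached → x = (-0.9624)

1 1.2968 3->2
final: 2 -0.9624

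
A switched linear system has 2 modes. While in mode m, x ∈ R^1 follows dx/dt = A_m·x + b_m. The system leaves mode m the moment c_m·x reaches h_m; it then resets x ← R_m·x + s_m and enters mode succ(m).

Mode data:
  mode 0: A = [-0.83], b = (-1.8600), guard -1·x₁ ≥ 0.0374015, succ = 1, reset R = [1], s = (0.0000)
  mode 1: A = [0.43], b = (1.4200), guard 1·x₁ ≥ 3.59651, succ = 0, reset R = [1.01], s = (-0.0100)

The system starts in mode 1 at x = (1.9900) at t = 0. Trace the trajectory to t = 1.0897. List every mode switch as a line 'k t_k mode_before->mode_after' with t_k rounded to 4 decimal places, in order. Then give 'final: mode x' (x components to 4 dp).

1 0.6165 1->0
final: 0 1.7180

Mode 1: guard c·x = 3.5965 hit at Δt = 0.6165 (t = 0.6165), x⁻ = (3.5965) → reset → x⁺ = (3.6225), jump to mode 0
Mode 0: flow for 0.4732 to horizon, guard not reached → x = (1.7180)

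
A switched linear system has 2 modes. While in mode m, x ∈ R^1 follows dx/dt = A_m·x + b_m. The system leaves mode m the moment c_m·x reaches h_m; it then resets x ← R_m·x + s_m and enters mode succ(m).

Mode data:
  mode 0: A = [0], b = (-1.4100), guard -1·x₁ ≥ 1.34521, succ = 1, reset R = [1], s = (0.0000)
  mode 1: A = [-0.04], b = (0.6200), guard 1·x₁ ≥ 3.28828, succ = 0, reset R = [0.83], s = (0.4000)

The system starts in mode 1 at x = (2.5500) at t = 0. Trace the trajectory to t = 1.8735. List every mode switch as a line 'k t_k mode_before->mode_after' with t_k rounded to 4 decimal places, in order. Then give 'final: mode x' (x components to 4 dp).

1 1.4675 1->0
final: 0 2.5568

Mode 1: guard c·x = 3.2883 hit at Δt = 1.4675 (t = 1.4675), x⁻ = (3.2883) → reset → x⁺ = (3.1293), jump to mode 0
Mode 0: flow for 0.4060 to horizon, guard not reached → x = (2.5568)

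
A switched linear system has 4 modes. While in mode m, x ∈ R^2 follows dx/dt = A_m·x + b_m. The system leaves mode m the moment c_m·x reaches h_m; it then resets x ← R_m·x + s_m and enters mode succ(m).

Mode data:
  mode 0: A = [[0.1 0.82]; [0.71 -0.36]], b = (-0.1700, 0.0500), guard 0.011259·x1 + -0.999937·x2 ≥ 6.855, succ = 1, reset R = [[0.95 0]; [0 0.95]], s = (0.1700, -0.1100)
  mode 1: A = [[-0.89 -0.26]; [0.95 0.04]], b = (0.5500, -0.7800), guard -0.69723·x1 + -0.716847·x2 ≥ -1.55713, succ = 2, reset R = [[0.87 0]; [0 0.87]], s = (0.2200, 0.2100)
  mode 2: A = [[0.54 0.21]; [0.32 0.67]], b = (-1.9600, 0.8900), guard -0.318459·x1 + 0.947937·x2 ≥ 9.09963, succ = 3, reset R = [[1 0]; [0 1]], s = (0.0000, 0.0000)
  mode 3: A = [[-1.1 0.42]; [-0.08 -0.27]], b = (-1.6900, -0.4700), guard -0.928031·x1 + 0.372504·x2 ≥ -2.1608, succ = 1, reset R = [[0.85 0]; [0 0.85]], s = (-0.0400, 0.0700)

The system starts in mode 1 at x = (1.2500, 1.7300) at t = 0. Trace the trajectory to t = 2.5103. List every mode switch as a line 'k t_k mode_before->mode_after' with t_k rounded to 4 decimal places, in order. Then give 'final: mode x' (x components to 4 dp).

Mode 1: guard c·x = -1.5571 hit at Δt = 1.3576 (t = 1.3576), x⁻ = (0.4329, 1.7512) → reset → x⁺ = (0.5966, 1.7335), jump to mode 2
Mode 2: flow for 1.1527 to horizon, guard not reached → x = (-0.9680, 5.2583)

1 1.3576 1->2
final: 2 -0.9680 5.2583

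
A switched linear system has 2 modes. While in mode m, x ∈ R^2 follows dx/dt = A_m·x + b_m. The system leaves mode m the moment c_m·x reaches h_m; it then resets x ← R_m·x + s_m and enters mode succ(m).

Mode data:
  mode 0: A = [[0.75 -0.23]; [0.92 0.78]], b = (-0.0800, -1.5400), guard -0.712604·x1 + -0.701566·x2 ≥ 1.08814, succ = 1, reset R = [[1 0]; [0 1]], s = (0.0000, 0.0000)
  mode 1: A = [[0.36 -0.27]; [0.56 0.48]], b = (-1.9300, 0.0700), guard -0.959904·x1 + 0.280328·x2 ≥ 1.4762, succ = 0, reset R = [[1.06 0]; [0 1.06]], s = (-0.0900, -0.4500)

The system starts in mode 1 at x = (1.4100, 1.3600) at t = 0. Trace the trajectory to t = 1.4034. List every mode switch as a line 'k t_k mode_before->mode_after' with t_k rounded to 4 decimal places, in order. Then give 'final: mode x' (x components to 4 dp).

Mode 1: guard c·x = 1.4762 hit at Δt = 0.9464 (t = 0.9464), x⁻ = (-0.7940, 2.5471) → reset → x⁺ = (-0.9317, 2.2499), jump to mode 0
Mode 0: flow for 0.4570 to horizon, guard not reached → x = (-1.6131, 1.7430)

1 0.9464 1->0
final: 0 -1.6131 1.7430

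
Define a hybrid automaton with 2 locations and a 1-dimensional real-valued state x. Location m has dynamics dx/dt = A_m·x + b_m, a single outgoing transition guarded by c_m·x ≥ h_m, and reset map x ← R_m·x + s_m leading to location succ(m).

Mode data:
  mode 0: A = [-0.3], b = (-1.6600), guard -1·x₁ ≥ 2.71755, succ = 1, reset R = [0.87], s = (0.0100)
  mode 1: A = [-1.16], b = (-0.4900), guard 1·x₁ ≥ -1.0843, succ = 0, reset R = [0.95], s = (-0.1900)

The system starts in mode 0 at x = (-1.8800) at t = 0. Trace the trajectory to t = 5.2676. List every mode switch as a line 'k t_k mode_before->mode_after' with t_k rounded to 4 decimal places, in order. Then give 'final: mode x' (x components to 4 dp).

Mode 0: guard c·x = 2.7176 hit at Δt = 0.8680 (t = 0.8680), x⁻ = (-2.7176) → reset → x⁺ = (-2.3543), jump to mode 1
Mode 1: guard c·x = -1.0843 hit at Δt = 0.9234 (t = 1.7914), x⁻ = (-1.0843) → reset → x⁺ = (-1.2201), jump to mode 0
Mode 0: guard c·x = 2.7176 hit at Δt = 1.4215 (t = 3.2129), x⁻ = (-2.7176) → reset → x⁺ = (-2.3543), jump to mode 1
Mode 1: guard c·x = -1.0843 hit at Δt = 0.9234 (t = 4.1363), x⁻ = (-1.0843) → reset → x⁺ = (-1.2201), jump to mode 0
Mode 0: flow for 1.1313 to horizon, guard not reached → x = (-2.4614)

1 0.8680 0->1
2 1.7914 1->0
3 3.2129 0->1
4 4.1363 1->0
final: 0 -2.4614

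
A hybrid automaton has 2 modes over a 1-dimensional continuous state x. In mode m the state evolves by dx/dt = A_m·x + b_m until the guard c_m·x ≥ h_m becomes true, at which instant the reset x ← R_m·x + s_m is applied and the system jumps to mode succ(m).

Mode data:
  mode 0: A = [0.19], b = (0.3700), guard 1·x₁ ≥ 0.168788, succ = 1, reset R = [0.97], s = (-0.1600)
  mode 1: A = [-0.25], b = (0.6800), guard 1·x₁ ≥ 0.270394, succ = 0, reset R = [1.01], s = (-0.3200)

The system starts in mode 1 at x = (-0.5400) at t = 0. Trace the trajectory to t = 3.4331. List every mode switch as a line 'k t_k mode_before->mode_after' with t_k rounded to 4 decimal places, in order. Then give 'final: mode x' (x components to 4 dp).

1 1.1432 1->0
2 1.7090 0->1
3 2.1223 1->0
4 2.6881 0->1
5 3.1015 1->0
final: 0 0.0767

Mode 1: guard c·x = 0.2704 hit at Δt = 1.1432 (t = 1.1432), x⁻ = (0.2704) → reset → x⁺ = (-0.0469), jump to mode 0
Mode 0: guard c·x = 0.1688 hit at Δt = 0.5658 (t = 1.7090), x⁻ = (0.1688) → reset → x⁺ = (0.0037), jump to mode 1
Mode 1: guard c·x = 0.2704 hit at Δt = 0.4133 (t = 2.1223), x⁻ = (0.2704) → reset → x⁺ = (-0.0469), jump to mode 0
Mode 0: guard c·x = 0.1688 hit at Δt = 0.5658 (t = 2.6881), x⁻ = (0.1688) → reset → x⁺ = (0.0037), jump to mode 1
Mode 1: guard c·x = 0.2704 hit at Δt = 0.4133 (t = 3.1015), x⁻ = (0.2704) → reset → x⁺ = (-0.0469), jump to mode 0
Mode 0: flow for 0.3316 to horizon, guard not reached → x = (0.0767)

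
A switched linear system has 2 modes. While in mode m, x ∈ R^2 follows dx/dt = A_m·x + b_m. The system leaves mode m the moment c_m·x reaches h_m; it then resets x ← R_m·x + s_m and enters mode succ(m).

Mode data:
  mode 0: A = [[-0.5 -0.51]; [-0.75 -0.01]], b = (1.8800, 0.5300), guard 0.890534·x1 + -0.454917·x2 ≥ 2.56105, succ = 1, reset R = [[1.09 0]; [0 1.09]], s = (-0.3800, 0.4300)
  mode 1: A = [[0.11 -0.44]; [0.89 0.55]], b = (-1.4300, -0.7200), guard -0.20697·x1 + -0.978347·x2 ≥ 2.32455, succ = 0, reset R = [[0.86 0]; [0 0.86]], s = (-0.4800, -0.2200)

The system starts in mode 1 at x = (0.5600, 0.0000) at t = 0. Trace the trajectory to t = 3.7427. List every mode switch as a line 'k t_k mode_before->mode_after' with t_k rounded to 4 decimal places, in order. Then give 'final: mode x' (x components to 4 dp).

1 1.4680 1->0
2 2.8406 0->1
final: 1 1.2500 -1.7506

Mode 1: guard c·x = 2.3245 hit at Δt = 1.4680 (t = 1.4680), x⁻ = (-1.1215, -2.1387) → reset → x⁺ = (-1.4445, -2.0593), jump to mode 0
Mode 0: guard c·x = 2.5610 hit at Δt = 1.3726 (t = 2.8406), x⁻ = (1.9631, -1.7868) → reset → x⁺ = (1.7598, -1.5176), jump to mode 1
Mode 1: flow for 0.9021 to horizon, guard not reached → x = (1.2500, -1.7506)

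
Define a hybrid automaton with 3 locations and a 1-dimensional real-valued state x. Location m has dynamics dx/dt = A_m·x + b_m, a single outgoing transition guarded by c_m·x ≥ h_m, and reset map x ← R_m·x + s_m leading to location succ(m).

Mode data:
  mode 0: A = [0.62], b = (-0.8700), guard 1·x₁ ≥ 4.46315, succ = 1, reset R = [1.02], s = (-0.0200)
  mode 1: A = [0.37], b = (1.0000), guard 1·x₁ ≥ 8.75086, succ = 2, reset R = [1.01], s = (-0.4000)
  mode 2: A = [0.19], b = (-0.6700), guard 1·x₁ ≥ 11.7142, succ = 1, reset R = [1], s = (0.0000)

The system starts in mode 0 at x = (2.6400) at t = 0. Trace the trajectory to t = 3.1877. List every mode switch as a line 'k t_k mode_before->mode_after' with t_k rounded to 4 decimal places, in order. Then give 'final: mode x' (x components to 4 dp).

Mode 0: guard c·x = 4.4631 hit at Δt = 1.4611 (t = 1.4611), x⁻ = (4.4631) → reset → x⁺ = (4.5324), jump to mode 1
Mode 1: guard c·x = 8.7509 hit at Δt = 1.2415 (t = 2.7026), x⁻ = (8.7509) → reset → x⁺ = (8.4384), jump to mode 2
Mode 2: flow for 0.4851 to horizon, guard not reached → x = (8.9126)

1 1.4611 0->1
2 2.7026 1->2
final: 2 8.9126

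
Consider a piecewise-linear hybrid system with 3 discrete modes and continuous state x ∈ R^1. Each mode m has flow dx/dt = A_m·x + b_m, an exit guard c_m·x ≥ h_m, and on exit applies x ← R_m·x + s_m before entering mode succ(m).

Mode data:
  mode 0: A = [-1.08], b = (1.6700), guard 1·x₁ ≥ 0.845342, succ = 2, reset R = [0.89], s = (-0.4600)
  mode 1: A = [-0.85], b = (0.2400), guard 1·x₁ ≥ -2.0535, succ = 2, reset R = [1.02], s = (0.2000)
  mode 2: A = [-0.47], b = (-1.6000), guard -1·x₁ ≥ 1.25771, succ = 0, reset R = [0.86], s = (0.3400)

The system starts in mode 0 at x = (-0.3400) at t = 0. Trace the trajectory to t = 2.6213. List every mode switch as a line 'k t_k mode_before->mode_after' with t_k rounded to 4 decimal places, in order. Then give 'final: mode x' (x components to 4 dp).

1 0.9166 0->2
2 2.0731 2->0
final: 0 0.2806

Mode 0: guard c·x = 0.8453 hit at Δt = 0.9166 (t = 0.9166), x⁻ = (0.8453) → reset → x⁺ = (0.2924), jump to mode 2
Mode 2: guard c·x = 1.2577 hit at Δt = 1.1565 (t = 2.0731), x⁻ = (-1.2577) → reset → x⁺ = (-0.7416), jump to mode 0
Mode 0: flow for 0.5482 to horizon, guard not reached → x = (0.2806)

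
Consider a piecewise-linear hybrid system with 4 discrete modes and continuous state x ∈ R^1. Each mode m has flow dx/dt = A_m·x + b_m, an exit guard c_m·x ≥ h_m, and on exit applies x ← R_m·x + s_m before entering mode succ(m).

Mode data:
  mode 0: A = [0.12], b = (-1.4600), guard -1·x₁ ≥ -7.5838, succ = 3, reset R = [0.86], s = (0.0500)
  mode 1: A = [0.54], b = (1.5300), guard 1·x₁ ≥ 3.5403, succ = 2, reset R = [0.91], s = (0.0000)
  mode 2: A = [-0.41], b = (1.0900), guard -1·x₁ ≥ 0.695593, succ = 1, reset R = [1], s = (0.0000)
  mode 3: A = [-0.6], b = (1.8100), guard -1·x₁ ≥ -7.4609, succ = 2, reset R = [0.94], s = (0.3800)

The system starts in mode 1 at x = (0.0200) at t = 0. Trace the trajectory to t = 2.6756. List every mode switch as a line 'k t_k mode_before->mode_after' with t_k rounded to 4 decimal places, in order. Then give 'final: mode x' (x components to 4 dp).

Mode 1: guard c·x = 3.5403 hit at Δt = 1.4883 (t = 1.4883), x⁻ = (3.5403) → reset → x⁺ = (3.2217), jump to mode 2
Mode 2: flow for 1.1873 to horizon, guard not reached → x = (3.0046)

1 1.4883 1->2
final: 2 3.0046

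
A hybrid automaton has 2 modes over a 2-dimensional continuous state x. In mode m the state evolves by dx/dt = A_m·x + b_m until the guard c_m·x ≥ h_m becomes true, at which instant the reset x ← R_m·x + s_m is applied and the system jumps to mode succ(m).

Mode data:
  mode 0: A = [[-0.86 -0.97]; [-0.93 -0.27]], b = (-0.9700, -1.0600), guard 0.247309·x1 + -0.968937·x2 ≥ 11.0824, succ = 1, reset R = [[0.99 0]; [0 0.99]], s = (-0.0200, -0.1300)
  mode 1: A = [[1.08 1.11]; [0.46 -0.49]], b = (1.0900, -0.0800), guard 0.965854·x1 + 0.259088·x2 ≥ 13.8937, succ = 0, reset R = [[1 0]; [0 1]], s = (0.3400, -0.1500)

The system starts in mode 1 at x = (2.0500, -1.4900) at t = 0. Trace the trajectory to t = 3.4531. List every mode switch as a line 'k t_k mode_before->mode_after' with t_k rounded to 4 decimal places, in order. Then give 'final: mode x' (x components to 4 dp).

1 1.5613 1->0
2 2.9852 0->1
final: 1 8.1332 -6.0770

Mode 1: guard c·x = 13.8937 hit at Δt = 1.5613 (t = 1.5613), x⁻ = (13.7163, 2.4924) → reset → x⁺ = (14.0563, 2.3424), jump to mode 0
Mode 0: guard c·x = 11.0824 hit at Δt = 1.4239 (t = 2.9852), x⁻ = (7.8106, -9.4441) → reset → x⁺ = (7.7125, -9.4797), jump to mode 1
Mode 1: flow for 0.4679 to horizon, guard not reached → x = (8.1332, -6.0770)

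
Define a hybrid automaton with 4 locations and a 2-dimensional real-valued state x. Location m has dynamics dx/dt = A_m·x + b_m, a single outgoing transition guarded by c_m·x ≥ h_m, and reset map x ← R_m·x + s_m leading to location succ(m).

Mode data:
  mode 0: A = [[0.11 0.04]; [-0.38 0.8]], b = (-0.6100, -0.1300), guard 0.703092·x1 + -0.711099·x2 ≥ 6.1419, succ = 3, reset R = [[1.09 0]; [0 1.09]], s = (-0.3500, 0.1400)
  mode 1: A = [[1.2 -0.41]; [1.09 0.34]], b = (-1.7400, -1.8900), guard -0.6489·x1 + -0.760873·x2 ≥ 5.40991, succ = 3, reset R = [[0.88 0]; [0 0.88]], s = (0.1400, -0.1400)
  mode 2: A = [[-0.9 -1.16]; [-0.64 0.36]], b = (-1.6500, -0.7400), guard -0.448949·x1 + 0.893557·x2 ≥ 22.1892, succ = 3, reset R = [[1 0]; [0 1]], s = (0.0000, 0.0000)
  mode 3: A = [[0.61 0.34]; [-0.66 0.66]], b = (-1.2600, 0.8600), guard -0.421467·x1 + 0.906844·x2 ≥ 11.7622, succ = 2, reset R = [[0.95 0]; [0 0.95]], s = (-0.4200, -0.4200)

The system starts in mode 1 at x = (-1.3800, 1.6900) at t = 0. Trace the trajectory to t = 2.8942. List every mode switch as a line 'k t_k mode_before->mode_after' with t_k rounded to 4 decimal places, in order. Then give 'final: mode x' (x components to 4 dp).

Mode 1: guard c·x = 5.4099 hit at Δt = 0.7404 (t = 0.7404), x⁻ = (-5.5902, -2.3426) → reset → x⁺ = (-4.7793, -2.2015), jump to mode 3
Mode 3: guard c·x = 11.7622 hit at Δt = 1.2867 (t = 2.0271), x⁻ = (-12.4674, 7.1761) → reset → x⁺ = (-12.2640, 6.3973), jump to mode 2
Mode 2: flow for 0.8671 to horizon, guard not reached → x = (-14.7246, 16.3054)

1 0.7404 1->3
2 2.0271 3->2
final: 2 -14.7246 16.3054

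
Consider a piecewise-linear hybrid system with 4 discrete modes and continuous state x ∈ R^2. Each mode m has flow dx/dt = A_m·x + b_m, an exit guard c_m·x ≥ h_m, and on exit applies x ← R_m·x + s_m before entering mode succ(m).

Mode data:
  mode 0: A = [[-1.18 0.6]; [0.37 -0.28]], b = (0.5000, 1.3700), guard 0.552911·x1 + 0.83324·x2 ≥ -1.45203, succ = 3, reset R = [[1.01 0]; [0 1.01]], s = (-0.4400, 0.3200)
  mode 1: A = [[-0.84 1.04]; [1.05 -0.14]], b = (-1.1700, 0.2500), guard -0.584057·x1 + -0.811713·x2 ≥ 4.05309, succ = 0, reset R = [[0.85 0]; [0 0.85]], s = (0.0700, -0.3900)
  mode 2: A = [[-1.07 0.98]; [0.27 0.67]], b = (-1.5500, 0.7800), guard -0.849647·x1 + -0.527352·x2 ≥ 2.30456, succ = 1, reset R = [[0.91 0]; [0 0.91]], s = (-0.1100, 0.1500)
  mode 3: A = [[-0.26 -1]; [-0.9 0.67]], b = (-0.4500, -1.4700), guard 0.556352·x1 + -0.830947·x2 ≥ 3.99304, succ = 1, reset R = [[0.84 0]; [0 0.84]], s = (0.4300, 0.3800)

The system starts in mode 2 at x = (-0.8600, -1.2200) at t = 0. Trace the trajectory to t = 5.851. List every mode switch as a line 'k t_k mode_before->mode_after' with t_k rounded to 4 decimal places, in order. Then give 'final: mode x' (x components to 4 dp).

Mode 2: guard c·x = 2.3046 hit at Δt = 0.6309 (t = 0.6309), x⁻ = (-1.7639, -1.5281) → reset → x⁺ = (-1.7151, -1.2406), jump to mode 1
Mode 1: guard c·x = 4.0531 hit at Δt = 0.8958 (t = 1.5267), x⁻ = (-2.9160, -2.8951) → reset → x⁺ = (-2.4086, -2.8509), jump to mode 0
Mode 0: guard c·x = -1.4520 hit at Δt = 1.2763 (t = 2.8030), x⁻ = (-0.9135, -1.1365) → reset → x⁺ = (-1.3626, -0.8279), jump to mode 3
Mode 3: guard c·x = 3.9930 hit at Δt = 1.3964 (t = 4.1994), x⁻ = (0.9868, -4.1447) → reset → x⁺ = (1.2589, -3.1016), jump to mode 1
Mode 1: guard c·x = 4.0531 hit at Δt = 1.0383 (t = 5.2377), x⁻ = (-2.3725, -3.2862) → reset → x⁺ = (-1.9466, -3.1833), jump to mode 0
Mode 0: flow for 0.6133 to horizon, guard not reached → x = (-1.4230, -2.2581)

1 0.6309 2->1
2 1.5267 1->0
3 2.8030 0->3
4 4.1994 3->1
5 5.2377 1->0
final: 0 -1.4230 -2.2581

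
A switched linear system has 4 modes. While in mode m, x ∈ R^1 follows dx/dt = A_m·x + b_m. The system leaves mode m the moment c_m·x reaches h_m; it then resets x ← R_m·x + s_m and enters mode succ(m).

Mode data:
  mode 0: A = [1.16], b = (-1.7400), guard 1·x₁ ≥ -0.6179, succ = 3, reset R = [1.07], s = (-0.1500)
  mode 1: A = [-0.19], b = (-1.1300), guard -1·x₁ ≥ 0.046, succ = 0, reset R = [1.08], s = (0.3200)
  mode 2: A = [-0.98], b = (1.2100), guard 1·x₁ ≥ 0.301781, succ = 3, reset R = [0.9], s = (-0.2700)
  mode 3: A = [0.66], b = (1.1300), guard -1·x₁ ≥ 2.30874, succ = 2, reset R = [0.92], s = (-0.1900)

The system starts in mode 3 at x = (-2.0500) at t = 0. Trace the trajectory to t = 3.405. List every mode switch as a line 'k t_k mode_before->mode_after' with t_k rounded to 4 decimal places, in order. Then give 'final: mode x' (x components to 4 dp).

Mode 3: guard c·x = 2.3087 hit at Δt = 0.8615 (t = 0.8615), x⁻ = (-2.3087) → reset → x⁺ = (-2.3140), jump to mode 2
Mode 2: guard c·x = 0.3018 hit at Δt = 1.3633 (t = 2.2248), x⁻ = (0.3018) → reset → x⁺ = (0.0016), jump to mode 3
Mode 3: flow for 1.1802 to horizon, guard not reached → x = (2.0223)

1 0.8615 3->2
2 2.2248 2->3
final: 3 2.0223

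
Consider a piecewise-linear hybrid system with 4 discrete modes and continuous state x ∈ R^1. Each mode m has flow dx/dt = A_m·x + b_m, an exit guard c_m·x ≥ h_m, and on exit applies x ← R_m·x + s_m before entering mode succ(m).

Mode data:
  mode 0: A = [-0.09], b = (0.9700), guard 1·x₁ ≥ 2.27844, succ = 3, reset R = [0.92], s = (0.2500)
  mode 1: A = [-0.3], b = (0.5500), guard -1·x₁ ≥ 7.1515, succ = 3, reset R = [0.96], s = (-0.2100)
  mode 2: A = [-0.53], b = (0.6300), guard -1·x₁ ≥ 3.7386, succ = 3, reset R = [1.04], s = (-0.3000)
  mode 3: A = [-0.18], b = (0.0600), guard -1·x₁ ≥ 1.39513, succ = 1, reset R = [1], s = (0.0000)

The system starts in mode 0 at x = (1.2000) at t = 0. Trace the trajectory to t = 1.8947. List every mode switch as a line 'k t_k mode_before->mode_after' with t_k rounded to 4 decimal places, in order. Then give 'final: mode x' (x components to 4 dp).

Mode 0: guard c·x = 2.2784 hit at Δt = 1.3273 (t = 1.3273), x⁻ = (2.2784) → reset → x⁺ = (2.3462), jump to mode 3
Mode 3: flow for 0.5674 to horizon, guard not reached → x = (2.1507)

1 1.3273 0->3
final: 3 2.1507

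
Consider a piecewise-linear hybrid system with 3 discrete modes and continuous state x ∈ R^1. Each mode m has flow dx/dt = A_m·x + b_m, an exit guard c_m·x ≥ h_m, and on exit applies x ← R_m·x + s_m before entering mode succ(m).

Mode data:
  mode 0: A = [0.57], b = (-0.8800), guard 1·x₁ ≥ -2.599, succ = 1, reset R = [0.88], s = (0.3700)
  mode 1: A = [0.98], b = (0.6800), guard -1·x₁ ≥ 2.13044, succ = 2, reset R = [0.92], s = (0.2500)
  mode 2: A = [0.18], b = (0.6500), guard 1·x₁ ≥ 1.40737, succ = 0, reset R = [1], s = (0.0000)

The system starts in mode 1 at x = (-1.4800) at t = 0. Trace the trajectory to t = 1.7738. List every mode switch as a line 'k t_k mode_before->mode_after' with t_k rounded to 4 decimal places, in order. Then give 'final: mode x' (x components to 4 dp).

1 0.6152 1->2
final: 2 -1.2692

Mode 1: guard c·x = 2.1304 hit at Δt = 0.6152 (t = 0.6152), x⁻ = (-2.1304) → reset → x⁺ = (-1.7100), jump to mode 2
Mode 2: flow for 1.1586 to horizon, guard not reached → x = (-1.2692)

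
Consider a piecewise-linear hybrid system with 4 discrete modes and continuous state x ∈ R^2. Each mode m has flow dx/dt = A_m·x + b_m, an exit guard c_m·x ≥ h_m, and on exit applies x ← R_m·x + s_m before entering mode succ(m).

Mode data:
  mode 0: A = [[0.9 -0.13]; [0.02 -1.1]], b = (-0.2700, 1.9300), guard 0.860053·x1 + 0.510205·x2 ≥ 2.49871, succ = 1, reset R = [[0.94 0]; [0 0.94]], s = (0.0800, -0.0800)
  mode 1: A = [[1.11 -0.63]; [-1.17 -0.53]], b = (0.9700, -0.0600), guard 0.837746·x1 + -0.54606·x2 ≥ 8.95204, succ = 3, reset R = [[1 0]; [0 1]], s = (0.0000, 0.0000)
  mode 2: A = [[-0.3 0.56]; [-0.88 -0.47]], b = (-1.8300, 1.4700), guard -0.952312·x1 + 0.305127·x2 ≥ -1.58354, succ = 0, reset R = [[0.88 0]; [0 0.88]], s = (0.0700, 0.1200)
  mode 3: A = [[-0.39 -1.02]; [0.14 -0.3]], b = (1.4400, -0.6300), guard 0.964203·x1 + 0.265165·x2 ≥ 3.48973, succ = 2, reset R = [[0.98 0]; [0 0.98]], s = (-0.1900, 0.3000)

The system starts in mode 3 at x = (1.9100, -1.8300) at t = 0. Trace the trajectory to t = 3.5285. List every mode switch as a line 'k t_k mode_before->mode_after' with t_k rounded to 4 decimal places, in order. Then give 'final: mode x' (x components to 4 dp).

1 1.0846 3->2
2 1.8350 2->0
3 2.7941 0->1
final: 1 6.7853 -2.6123

Mode 3: guard c·x = 3.4897 hit at Δt = 1.0846 (t = 1.0846), x⁻ = (4.0315, -1.4989) → reset → x⁺ = (3.7609, -1.1689), jump to mode 2
Mode 2: guard c·x = -1.5835 hit at Δt = 0.7504 (t = 1.8350), x⁻ = (1.2701, -1.2257) → reset → x⁺ = (1.1877, -0.9586), jump to mode 0
Mode 0: guard c·x = 2.4987 hit at Δt = 0.9591 (t = 2.7941), x⁻ = (2.4120, 0.8316) → reset → x⁺ = (2.3472, 0.7017), jump to mode 1
Mode 1: flow for 0.7344 to horizon, guard not reached → x = (6.7853, -2.6123)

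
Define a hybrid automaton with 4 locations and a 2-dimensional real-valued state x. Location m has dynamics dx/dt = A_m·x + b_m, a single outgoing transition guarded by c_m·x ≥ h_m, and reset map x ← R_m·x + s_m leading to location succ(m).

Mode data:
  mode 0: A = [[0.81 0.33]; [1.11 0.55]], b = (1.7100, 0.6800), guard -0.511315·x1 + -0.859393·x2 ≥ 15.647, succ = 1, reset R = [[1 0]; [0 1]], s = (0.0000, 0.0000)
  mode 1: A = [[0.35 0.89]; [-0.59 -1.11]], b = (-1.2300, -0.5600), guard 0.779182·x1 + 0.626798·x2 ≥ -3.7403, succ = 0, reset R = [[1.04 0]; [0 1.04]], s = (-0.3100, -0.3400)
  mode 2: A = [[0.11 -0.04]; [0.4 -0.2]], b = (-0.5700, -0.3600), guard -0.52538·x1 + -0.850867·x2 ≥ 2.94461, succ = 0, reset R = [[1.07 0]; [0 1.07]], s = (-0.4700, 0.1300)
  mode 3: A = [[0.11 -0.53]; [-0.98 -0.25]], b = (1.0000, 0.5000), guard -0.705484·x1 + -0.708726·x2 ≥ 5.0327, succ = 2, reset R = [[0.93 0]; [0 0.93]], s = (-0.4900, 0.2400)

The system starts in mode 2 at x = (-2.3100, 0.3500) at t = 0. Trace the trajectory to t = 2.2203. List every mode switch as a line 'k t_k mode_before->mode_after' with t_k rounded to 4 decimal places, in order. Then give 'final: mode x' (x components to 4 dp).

1 1.2375 2->0
final: 0 -8.5507 -9.5495

Mode 2: guard c·x = 2.9446 hit at Δt = 1.2375 (t = 1.2375), x⁻ = (-3.3768, -1.3757) → reset → x⁺ = (-4.0832, -1.3420), jump to mode 0
Mode 0: flow for 0.9828 to horizon, guard not reached → x = (-8.5507, -9.5495)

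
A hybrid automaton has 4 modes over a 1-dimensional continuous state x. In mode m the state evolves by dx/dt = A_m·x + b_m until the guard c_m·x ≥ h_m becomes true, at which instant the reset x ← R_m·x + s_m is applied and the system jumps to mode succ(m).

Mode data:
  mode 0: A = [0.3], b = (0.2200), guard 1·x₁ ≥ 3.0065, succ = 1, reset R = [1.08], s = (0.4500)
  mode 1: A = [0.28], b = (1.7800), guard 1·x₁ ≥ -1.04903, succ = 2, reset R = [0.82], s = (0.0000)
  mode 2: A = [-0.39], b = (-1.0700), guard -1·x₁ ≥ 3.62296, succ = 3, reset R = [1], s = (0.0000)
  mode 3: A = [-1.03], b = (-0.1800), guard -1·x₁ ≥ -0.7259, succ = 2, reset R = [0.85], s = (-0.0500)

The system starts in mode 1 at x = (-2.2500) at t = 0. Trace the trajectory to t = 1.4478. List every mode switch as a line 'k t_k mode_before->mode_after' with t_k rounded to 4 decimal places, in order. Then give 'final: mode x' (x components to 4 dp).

Mode 1: guard c·x = -1.0490 hit at Δt = 0.9161 (t = 0.9161), x⁻ = (-1.0490) → reset → x⁺ = (-0.8602), jump to mode 2
Mode 2: flow for 0.5317 to horizon, guard not reached → x = (-1.2129)

1 0.9161 1->2
final: 2 -1.2129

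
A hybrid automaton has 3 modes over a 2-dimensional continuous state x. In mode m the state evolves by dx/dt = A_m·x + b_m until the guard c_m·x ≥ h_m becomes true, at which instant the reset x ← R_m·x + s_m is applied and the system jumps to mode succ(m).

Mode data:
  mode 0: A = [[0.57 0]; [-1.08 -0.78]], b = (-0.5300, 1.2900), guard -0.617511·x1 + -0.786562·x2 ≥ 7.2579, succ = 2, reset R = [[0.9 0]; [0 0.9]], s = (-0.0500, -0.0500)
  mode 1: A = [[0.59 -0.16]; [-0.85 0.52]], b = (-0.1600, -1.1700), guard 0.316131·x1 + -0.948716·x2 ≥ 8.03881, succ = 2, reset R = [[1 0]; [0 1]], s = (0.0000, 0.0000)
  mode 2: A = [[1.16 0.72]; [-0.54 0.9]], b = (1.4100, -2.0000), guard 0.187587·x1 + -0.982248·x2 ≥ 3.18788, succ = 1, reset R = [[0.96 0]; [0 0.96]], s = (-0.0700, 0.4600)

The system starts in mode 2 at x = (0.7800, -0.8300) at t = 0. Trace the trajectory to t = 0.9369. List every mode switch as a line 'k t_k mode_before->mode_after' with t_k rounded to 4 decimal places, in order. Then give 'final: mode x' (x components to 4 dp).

1 0.4997 2->1
final: 1 1.9762 -4.2458

Mode 2: guard c·x = 3.1879 hit at Δt = 0.4997 (t = 0.4997), x⁻ = (1.5210, -2.9550) → reset → x⁺ = (1.3901, -2.3768), jump to mode 1
Mode 1: flow for 0.4372 to horizon, guard not reached → x = (1.9762, -4.2458)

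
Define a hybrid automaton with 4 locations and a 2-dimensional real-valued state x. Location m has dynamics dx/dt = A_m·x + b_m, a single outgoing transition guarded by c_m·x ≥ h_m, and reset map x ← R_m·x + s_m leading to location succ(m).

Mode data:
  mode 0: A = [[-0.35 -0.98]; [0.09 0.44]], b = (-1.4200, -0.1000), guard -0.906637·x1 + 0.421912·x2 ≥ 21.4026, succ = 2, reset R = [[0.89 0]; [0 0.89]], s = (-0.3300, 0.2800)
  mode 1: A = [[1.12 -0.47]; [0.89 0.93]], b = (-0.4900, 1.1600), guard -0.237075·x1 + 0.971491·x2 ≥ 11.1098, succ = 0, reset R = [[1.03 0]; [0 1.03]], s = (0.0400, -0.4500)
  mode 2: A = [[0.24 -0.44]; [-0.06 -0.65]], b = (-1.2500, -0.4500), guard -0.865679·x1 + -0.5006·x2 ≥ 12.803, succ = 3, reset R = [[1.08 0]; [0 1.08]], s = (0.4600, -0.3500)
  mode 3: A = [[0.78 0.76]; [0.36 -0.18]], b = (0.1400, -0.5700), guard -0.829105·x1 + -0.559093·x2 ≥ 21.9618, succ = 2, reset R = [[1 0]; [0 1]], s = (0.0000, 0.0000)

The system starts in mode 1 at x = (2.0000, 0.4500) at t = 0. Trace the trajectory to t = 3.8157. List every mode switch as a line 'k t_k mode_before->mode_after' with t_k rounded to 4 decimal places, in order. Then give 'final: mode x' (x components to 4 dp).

1 1.4203 1->0
2 2.6083 0->2
3 3.2961 2->3
final: 3 -29.3687 6.0798

Mode 1: guard c·x = 11.1098 hit at Δt = 1.4203 (t = 1.4203), x⁻ = (2.3370, 12.0061) → reset → x⁺ = (2.4471, 11.9163), jump to mode 0
Mode 0: guard c·x = 21.4026 hit at Δt = 1.1880 (t = 2.6083), x⁻ = (-14.6699, 19.2037) → reset → x⁺ = (-13.3862, 17.3713), jump to mode 2
Mode 2: guard c·x = 12.8030 hit at Δt = 0.6878 (t = 3.2961), x⁻ = (-21.4105, 11.4495) → reset → x⁺ = (-22.6634, 12.0155), jump to mode 3
Mode 3: flow for 0.5196 to horizon, guard not reached → x = (-29.3687, 6.0798)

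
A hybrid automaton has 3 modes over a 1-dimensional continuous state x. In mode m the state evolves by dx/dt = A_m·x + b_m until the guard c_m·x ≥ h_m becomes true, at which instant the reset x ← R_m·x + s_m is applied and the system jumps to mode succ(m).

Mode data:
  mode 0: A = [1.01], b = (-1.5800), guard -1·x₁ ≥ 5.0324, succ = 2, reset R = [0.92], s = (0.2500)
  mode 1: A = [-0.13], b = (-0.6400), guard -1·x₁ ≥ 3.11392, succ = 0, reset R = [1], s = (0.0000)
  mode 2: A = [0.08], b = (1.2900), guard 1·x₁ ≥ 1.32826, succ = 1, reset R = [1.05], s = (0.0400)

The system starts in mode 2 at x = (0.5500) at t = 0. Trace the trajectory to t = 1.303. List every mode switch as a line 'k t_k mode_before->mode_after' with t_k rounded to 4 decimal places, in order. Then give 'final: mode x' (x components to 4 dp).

Mode 2: guard c·x = 1.3283 hit at Δt = 0.5702 (t = 0.5702), x⁻ = (1.3283) → reset → x⁺ = (1.4347), jump to mode 1
Mode 1: flow for 0.7328 to horizon, guard not reached → x = (0.8570)

1 0.5702 2->1
final: 1 0.8570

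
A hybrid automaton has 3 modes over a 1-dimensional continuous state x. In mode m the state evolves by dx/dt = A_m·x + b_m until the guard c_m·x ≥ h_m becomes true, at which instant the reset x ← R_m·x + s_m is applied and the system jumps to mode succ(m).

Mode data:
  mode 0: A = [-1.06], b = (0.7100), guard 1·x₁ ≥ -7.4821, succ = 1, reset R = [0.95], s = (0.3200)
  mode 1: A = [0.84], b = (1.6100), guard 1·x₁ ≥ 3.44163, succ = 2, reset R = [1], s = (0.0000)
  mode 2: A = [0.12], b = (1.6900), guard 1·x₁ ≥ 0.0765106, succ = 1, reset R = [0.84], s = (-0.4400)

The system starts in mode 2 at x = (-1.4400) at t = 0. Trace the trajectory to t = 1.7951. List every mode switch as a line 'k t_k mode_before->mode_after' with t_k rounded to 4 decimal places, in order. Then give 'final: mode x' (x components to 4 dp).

1 0.9440 2->1
final: 1 1.2331

Mode 2: guard c·x = 0.0765 hit at Δt = 0.9440 (t = 0.9440), x⁻ = (0.0765) → reset → x⁺ = (-0.3757), jump to mode 1
Mode 1: flow for 0.8511 to horizon, guard not reached → x = (1.2331)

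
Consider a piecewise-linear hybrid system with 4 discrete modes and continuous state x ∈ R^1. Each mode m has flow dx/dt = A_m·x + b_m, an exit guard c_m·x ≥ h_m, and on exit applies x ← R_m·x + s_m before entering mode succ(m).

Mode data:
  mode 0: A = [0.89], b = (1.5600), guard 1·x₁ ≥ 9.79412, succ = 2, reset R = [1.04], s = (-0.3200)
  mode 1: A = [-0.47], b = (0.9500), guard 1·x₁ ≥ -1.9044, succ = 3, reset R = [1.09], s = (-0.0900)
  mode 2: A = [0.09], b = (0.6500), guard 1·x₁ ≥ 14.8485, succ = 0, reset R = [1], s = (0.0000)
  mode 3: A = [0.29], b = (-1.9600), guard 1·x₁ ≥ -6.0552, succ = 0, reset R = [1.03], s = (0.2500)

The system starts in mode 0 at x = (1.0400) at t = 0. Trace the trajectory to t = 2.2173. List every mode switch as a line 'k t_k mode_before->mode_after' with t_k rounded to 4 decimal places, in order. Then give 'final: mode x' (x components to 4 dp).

1 1.5948 0->2
final: 2 10.8506

Mode 0: guard c·x = 9.7941 hit at Δt = 1.5948 (t = 1.5948), x⁻ = (9.7941) → reset → x⁺ = (9.8659), jump to mode 2
Mode 2: flow for 0.6225 to horizon, guard not reached → x = (10.8506)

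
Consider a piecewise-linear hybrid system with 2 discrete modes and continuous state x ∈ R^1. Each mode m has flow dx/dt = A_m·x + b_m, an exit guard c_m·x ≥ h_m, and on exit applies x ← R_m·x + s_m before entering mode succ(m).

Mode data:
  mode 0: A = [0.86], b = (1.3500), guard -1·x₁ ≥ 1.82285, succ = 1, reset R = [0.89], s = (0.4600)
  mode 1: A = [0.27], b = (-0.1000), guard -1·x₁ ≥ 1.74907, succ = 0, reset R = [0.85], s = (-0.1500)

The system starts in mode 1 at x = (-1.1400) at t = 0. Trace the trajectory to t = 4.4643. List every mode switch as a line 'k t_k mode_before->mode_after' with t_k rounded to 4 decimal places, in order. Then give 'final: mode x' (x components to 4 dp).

1 1.2548 1->0
2 2.8012 0->1
3 4.0016 1->0
final: 0 -1.6694

Mode 1: guard c·x = 1.7491 hit at Δt = 1.2548 (t = 1.2548), x⁻ = (-1.7491) → reset → x⁺ = (-1.6367), jump to mode 0
Mode 0: guard c·x = 1.8229 hit at Δt = 1.5464 (t = 2.8012), x⁻ = (-1.8228) → reset → x⁺ = (-1.1623), jump to mode 1
Mode 1: guard c·x = 1.7491 hit at Δt = 1.2004 (t = 4.0016), x⁻ = (-1.7491) → reset → x⁺ = (-1.6367), jump to mode 0
Mode 0: flow for 0.4627 to horizon, guard not reached → x = (-1.6694)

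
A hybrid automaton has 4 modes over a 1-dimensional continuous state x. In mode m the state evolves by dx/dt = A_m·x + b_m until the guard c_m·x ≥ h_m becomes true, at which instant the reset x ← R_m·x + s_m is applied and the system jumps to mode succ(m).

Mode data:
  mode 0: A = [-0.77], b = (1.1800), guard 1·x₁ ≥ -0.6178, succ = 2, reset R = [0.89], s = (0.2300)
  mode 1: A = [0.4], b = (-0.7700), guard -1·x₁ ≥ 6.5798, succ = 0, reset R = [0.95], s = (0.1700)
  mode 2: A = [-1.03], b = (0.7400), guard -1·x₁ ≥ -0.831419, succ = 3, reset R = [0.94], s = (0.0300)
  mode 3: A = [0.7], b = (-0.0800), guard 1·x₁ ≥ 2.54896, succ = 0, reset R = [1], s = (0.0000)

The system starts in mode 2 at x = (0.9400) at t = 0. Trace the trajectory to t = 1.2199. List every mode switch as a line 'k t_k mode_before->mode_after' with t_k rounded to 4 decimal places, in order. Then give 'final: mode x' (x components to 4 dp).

1 0.6539 2->3
final: 3 1.1505

Mode 2: guard c·x = -0.8314 hit at Δt = 0.6539 (t = 0.6539), x⁻ = (0.8314) → reset → x⁺ = (0.8115), jump to mode 3
Mode 3: flow for 0.5660 to horizon, guard not reached → x = (1.1505)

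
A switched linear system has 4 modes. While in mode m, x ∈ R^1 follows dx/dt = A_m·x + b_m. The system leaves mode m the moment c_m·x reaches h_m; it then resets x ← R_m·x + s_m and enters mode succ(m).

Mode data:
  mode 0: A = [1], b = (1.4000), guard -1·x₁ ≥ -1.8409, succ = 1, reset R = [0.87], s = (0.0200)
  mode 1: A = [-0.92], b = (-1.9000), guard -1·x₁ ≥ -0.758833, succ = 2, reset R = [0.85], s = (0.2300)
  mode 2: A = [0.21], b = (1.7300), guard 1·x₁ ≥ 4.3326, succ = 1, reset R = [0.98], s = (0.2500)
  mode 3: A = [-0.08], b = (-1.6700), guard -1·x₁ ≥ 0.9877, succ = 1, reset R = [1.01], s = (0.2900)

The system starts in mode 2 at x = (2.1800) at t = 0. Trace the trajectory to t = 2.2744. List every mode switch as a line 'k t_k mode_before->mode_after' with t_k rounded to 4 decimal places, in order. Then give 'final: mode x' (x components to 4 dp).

1 0.8944 2->1
2 1.8107 1->2
final: 2 1.8071

Mode 2: guard c·x = 4.3326 hit at Δt = 0.8944 (t = 0.8944), x⁻ = (4.3326) → reset → x⁺ = (4.4959), jump to mode 1
Mode 1: guard c·x = -0.7588 hit at Δt = 0.9163 (t = 1.8107), x⁻ = (0.7588) → reset → x⁺ = (0.8750), jump to mode 2
Mode 2: flow for 0.4637 to horizon, guard not reached → x = (1.8071)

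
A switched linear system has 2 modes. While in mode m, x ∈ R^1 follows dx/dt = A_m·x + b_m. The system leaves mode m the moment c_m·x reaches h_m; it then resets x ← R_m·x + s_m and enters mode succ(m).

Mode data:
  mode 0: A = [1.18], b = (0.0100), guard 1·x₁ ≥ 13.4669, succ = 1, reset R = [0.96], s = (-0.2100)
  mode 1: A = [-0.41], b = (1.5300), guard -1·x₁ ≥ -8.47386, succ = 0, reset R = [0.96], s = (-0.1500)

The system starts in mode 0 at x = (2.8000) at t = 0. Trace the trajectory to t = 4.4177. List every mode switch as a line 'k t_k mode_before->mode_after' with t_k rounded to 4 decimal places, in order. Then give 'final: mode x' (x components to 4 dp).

Mode 0: guard c·x = 13.4669 hit at Δt = 1.3290 (t = 1.3290), x⁻ = (13.4669) → reset → x⁺ = (12.7182), jump to mode 1
Mode 1: guard c·x = -8.4739 hit at Δt = 1.5591 (t = 2.8881), x⁻ = (8.4739) → reset → x⁺ = (7.9849), jump to mode 0
Mode 0: guard c·x = 13.4669 hit at Δt = 0.4426 (t = 3.3307), x⁻ = (13.4669) → reset → x⁺ = (12.7182), jump to mode 1
Mode 1: flow for 1.0870 to horizon, guard not reached → x = (9.4866)

1 1.3290 0->1
2 2.8881 1->0
3 3.3307 0->1
final: 1 9.4866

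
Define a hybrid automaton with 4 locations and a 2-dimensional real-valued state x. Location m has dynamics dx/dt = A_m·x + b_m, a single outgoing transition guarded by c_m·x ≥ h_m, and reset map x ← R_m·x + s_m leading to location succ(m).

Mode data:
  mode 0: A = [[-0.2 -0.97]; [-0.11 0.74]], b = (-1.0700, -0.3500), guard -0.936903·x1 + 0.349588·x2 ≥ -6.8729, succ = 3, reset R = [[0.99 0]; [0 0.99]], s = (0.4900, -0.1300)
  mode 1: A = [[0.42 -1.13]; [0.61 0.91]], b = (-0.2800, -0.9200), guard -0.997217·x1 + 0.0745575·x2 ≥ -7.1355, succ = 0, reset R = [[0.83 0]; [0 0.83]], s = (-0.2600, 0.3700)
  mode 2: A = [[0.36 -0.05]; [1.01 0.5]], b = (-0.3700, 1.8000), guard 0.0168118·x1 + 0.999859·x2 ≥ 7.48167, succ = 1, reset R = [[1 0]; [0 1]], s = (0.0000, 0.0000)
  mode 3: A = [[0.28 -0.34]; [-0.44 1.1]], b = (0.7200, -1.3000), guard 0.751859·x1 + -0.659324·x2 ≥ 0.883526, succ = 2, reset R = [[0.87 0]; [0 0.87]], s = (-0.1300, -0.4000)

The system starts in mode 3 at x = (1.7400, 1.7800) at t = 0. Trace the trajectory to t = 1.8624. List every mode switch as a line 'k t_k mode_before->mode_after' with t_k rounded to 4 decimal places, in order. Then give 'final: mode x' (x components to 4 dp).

1 0.9283 3->2
final: 2 2.1863 5.9869

Mode 3: guard c·x = 0.8835 hit at Δt = 0.9283 (t = 0.9283), x⁻ = (2.4213, 1.4210) → reset → x⁺ = (1.9765, 0.8363), jump to mode 2
Mode 2: flow for 0.9341 to horizon, guard not reached → x = (2.1863, 5.9869)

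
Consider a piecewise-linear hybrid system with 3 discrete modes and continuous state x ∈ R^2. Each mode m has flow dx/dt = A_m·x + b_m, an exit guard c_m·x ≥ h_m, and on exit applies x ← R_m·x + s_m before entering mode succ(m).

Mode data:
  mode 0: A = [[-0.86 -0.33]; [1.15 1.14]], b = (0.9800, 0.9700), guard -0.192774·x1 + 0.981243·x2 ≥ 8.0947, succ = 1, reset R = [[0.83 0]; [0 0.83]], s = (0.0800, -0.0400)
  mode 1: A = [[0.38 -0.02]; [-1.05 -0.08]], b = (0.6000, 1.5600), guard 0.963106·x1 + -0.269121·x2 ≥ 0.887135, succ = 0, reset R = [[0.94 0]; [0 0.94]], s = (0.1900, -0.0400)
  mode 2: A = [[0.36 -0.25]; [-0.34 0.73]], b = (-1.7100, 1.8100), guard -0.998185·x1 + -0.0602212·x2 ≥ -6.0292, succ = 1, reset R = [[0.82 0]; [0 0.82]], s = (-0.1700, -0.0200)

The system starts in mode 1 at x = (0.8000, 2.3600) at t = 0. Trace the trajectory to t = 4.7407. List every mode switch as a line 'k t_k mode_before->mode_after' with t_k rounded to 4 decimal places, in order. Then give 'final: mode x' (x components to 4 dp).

1 0.8074 1->0
2 1.5730 0->1
3 3.7350 1->0
4 3.9988 0->1
final: 1 2.4504 6.3115

Mode 1: guard c·x = 0.8871 hit at Δt = 0.8074 (t = 0.8074), x⁻ = (1.6077, 2.4570) → reset → x⁺ = (1.7012, 2.2696), jump to mode 0
Mode 0: guard c·x = 8.0947 hit at Δt = 0.7656 (t = 1.5730), x⁻ = (0.4517, 8.3382) → reset → x⁺ = (0.4549, 6.8807), jump to mode 1
Mode 1: guard c·x = 0.8871 hit at Δt = 2.1620 (t = 3.7350), x⁻ = (2.5862, 5.9587) → reset → x⁺ = (2.6210, 5.5612), jump to mode 0
Mode 0: guard c·x = 8.0947 hit at Δt = 0.2638 (t = 3.9988), x⁻ = (1.7688, 8.5969) → reset → x⁺ = (1.5481, 7.0955), jump to mode 1
Mode 1: flow for 0.7419 to horizon, guard not reached → x = (2.4504, 6.3115)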